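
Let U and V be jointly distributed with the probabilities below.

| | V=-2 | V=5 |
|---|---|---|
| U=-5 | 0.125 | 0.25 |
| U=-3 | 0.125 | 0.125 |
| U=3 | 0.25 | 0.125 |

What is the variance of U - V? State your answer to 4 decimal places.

32.0000

E[U] = -1.5,  E[V] = 1.5,  E[UV] = -5.75
Var(U) = 15 − (-1.5)² = 12.75;  Var(V) = 14.5 − (1.5)² = 12.25
cov(U,V) = -5.75 − (-1.5)(1.5) = -3.5
Var(U - V) = (1)²·12.75 + (-1)²·12.25 + 2·(1)·(-1)·-3.5 = 32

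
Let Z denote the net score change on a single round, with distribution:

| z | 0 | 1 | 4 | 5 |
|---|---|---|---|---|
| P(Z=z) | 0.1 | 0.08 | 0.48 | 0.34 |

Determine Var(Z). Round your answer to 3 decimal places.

2.570

E[Z] = (0)(0.1) + (1)(0.08) + (4)(0.48) + (5)(0.34) = 3.7
E[Z²] = (0)²(0.1) + (1)²(0.08) + (4)²(0.48) + (5)²(0.34) = 16.26
Var(Z) = E[Z²] − (E[Z])² = 16.26 − (3.7)² = 2.57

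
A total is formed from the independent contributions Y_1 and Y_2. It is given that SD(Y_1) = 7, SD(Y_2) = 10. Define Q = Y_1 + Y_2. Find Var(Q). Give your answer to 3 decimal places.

Var(Y_1) = 49, Var(Y_2) = 100
By independence, Var(Q) = (1)²Var(Y_1) + (1)²Var(Y_2)
= (1)²·49 + (1)²·100 = 149

149.000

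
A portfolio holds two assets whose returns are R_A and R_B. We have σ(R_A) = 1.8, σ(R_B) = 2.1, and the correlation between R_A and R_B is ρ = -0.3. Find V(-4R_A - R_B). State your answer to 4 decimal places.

47.1780

V(R_A) = (1.8)² = 3.24;  V(R_B) = (2.1)² = 4.41
Cov(R_A,R_B) = ρ·σ(R_A)·σ(R_B) = -0.3·1.8·2.1 = -1.134
V(-4R_A - R_B) = (-4)²·V(R_A) + (-1)²·V(R_B) + 2·(-4)·(-1)·Cov(R_A,R_B)
= 16·3.24 + 1·4.41 + 8·-1.134 = 47.178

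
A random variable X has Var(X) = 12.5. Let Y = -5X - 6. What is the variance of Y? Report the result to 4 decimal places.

312.5000

Var(-5X - 6) = (-5)²·Var(X) = 25·12.5 = 312.5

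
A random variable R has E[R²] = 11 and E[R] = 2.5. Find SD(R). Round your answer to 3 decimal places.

2.179

Var(R) = 11 − (2.5)² = 4.75
SD(R) = √4.75 ≈ 2.179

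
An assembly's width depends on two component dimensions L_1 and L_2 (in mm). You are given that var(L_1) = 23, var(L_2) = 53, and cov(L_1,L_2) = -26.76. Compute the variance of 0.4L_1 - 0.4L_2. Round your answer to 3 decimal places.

20.723

var(0.4L_1 - 0.4L_2) = (0.4)²·var(L_1) + (-0.4)²·var(L_2) + 2·(0.4)·(-0.4)·cov(L_1,L_2)
= 0.16·23 + 0.16·53 + -0.32·-26.76 = 20.7232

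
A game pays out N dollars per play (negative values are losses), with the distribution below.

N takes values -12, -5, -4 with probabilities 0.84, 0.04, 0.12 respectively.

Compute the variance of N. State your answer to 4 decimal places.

E[N] = (-12)(0.84) + (-5)(0.04) + (-4)(0.12) = -10.76
E[N²] = (-12)²(0.84) + (-5)²(0.04) + (-4)²(0.12) = 123.88
Var(N) = E[N²] − (E[N])² = 123.88 − (-10.76)² = 8.1024

8.1024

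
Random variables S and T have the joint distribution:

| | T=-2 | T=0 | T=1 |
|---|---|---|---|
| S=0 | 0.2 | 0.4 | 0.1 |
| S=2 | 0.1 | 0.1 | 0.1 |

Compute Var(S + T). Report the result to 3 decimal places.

2.160

E[S] = 0.6,  E[T] = -0.4,  E[ST] = -0.2
Var(S) = 1.2 − (0.6)² = 0.84;  Var(T) = 1.4 − (-0.4)² = 1.24
cov(S,T) = -0.2 − (0.6)(-0.4) = 0.04
Var(S + T) = (1)²·0.84 + (1)²·1.24 + 2·(1)·(1)·0.04 = 2.16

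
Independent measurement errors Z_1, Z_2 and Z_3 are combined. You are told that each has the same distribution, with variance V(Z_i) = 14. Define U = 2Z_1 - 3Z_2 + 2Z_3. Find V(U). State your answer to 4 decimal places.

By independence, V(U) = (2)²V(Z_1) + (-3)²V(Z_2) + (2)²V(Z_3)
= (2)²·14 + (-3)²·14 + (2)²·14 = 238

238.0000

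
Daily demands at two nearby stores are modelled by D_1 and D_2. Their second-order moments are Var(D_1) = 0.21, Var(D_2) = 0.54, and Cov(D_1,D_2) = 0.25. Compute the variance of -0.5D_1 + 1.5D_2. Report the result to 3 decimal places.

0.893

Var(-0.5D_1 + 1.5D_2) = (-0.5)²·Var(D_1) + (1.5)²·Var(D_2) + 2·(-0.5)·(1.5)·Cov(D_1,D_2)
= 0.25·0.21 + 2.25·0.54 + -1.5·0.25 = 0.8925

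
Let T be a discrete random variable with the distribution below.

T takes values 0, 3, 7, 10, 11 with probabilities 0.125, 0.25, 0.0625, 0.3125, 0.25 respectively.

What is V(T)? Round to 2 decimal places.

E[T] = (0)(0.125) + (3)(0.25) + (7)(0.0625) + (10)(0.3125) + (11)(0.25) = 7.0625
E[T²] = (0)²(0.125) + (3)²(0.25) + (7)²(0.0625) + (10)²(0.3125) + (11)²(0.25) = 66.8125
V(T) = E[T²] − (E[T])² = 66.8125 − (7.0625)² = 16.93359375

16.93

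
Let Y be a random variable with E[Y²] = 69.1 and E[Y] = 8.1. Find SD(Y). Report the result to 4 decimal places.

var(Y) = 69.1 − (8.1)² = 3.49
SD(Y) = √3.49 ≈ 1.8682

1.8682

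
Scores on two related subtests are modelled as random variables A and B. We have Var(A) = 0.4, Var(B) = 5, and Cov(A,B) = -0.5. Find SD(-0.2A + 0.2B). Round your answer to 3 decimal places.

Var(-0.2A + 0.2B) = (-0.2)²·Var(A) + (0.2)²·Var(B) + 2·(-0.2)·(0.2)·Cov(A,B)
= 0.04·0.4 + 0.04·5 + -0.08·-0.5 = 0.256
SD(-0.2A + 0.2B) = √0.256 ≈ 0.506

0.506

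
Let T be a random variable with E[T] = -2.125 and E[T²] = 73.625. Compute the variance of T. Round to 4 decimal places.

Var(T) = 73.625 − (-2.125)² = 69.109375

69.1094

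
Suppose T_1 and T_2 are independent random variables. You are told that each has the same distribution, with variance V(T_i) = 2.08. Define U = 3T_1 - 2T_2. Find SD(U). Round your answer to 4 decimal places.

5.2000

By independence, V(U) = (3)²V(T_1) + (-2)²V(T_2)
= (3)²·2.08 + (-2)²·2.08 = 27.04
SD(U) = √27.04 ≈ 5.2000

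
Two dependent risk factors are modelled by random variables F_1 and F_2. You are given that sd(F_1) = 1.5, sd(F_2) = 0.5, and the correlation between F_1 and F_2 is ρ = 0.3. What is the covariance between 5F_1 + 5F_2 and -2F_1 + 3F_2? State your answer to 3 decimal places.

V(F_1) = (1.5)² = 2.25;  V(F_2) = (0.5)² = 0.25
Cov(F_1,F_2) = ρ·sd(F_1)·sd(F_2) = 0.3·1.5·0.5 = 0.225
Cov(5F_1 + 5F_2, -2F_1 + 3F_2) = (5)(-2)V(F_1) + (5)(3)V(F_2) + [(5)(3) + (5)(-2)]Cov(F_1,F_2)
= -10·2.25 + 15·0.25 + 5·0.225 = -17.625

-17.625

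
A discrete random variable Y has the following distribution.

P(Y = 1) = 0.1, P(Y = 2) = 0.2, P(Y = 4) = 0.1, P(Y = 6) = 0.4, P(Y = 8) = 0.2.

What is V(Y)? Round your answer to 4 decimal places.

E[Y] = (1)(0.1) + (2)(0.2) + (4)(0.1) + (6)(0.4) + (8)(0.2) = 4.9
E[Y²] = (1)²(0.1) + (2)²(0.2) + (4)²(0.1) + (6)²(0.4) + (8)²(0.2) = 29.7
V(Y) = E[Y²] − (E[Y])² = 29.7 − (4.9)² = 5.69

5.6900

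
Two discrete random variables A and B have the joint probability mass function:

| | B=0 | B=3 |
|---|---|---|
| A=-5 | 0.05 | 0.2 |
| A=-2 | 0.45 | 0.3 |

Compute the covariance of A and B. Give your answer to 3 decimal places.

-0.675

E[A] = -2.75,  E[B] = 1.5
E[AB] = -4.8
cov(A,B) = E[AB] − E[A]E[B] = -4.8 − (-2.75)(1.5) = -0.675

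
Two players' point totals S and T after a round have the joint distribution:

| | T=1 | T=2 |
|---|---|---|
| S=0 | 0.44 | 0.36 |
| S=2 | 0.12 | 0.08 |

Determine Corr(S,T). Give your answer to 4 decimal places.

-0.0403

E[S] = 0.4,  E[T] = 1.44
E[ST] = 0.56
Cov(S,T) = E[ST] − E[S]E[T] = 0.56 − (0.4)(1.44) = -0.016
Var(S) = 0.64,  Var(T) = 0.2464
ρ = -0.016 / √(0.64·0.2464) ≈ -0.0403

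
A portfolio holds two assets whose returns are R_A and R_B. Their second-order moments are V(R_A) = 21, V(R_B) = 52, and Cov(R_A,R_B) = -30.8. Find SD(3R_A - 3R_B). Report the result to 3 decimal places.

V(3R_A - 3R_B) = (3)²·V(R_A) + (-3)²·V(R_B) + 2·(3)·(-3)·Cov(R_A,R_B)
= 9·21 + 9·52 + -18·-30.8 = 1211.4
SD(3R_A - 3R_B) = √1211.4 ≈ 34.805

34.805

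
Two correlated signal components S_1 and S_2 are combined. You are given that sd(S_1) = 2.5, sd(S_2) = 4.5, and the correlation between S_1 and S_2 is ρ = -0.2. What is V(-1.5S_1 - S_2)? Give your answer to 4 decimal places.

V(S_1) = (2.5)² = 6.25;  V(S_2) = (4.5)² = 20.25
Cov(S_1,S_2) = ρ·sd(S_1)·sd(S_2) = -0.2·2.5·4.5 = -2.25
V(-1.5S_1 - S_2) = (-1.5)²·V(S_1) + (-1)²·V(S_2) + 2·(-1.5)·(-1)·Cov(S_1,S_2)
= 2.25·6.25 + 1·20.25 + 3·-2.25 = 27.5625

27.5625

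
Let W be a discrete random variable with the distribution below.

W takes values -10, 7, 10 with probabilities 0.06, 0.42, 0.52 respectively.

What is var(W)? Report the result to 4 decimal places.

E[W] = (-10)(0.06) + (7)(0.42) + (10)(0.52) = 7.54
E[W²] = (-10)²(0.06) + (7)²(0.42) + (10)²(0.52) = 78.58
var(W) = E[W²] − (E[W])² = 78.58 − (7.54)² = 21.7284

21.7284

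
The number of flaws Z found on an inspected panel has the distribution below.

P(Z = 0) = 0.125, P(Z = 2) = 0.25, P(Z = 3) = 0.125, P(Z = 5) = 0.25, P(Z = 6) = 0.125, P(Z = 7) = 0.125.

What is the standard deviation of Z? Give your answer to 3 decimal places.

E[Z] = (0)(0.125) + (2)(0.25) + (3)(0.125) + (5)(0.25) + (6)(0.125) + (7)(0.125) = 3.75
E[Z²] = (0)²(0.125) + (2)²(0.25) + (3)²(0.125) + (5)²(0.25) + (6)²(0.125) + (7)²(0.125) = 19
Var(Z) = E[Z²] − (E[Z])² = 19 − (3.75)² = 4.9375
sd(Z) = √4.9375 ≈ 2.222

2.222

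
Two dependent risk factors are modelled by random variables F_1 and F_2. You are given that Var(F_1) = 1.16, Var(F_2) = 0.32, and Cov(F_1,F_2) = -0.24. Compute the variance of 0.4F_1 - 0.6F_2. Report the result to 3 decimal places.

Var(0.4F_1 - 0.6F_2) = (0.4)²·Var(F_1) + (-0.6)²·Var(F_2) + 2·(0.4)·(-0.6)·Cov(F_1,F_2)
= 0.16·1.16 + 0.36·0.32 + -0.48·-0.24 = 0.416

0.416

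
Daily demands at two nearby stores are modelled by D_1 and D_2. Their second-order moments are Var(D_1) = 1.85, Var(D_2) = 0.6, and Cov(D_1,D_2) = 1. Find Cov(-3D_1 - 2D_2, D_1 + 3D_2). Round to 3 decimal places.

-20.150

Cov(-3D_1 - 2D_2, D_1 + 3D_2) = (-3)(1)Var(D_1) + (-2)(3)Var(D_2) + [(-3)(3) + (-2)(1)]Cov(D_1,D_2)
= -3·1.85 + -6·0.6 + -11·1 = -20.15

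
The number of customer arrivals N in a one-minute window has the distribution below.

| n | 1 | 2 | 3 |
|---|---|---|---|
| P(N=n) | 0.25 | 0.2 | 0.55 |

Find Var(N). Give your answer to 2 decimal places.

0.71

E[N] = (1)(0.25) + (2)(0.2) + (3)(0.55) = 2.3
E[N²] = (1)²(0.25) + (2)²(0.2) + (3)²(0.55) = 6
Var(N) = E[N²] − (E[N])² = 6 − (2.3)² = 0.71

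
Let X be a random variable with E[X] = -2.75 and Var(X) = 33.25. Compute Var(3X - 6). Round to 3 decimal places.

299.250

Var(3X - 6) = (3)²·Var(X) = 9·33.25 = 299.25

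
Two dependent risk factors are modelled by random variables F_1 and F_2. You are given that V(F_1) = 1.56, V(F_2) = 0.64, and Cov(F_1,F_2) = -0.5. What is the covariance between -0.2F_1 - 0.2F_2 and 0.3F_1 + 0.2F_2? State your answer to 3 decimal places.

Cov(-0.2F_1 - 0.2F_2, 0.3F_1 + 0.2F_2) = (-0.2)(0.3)V(F_1) + (-0.2)(0.2)V(F_2) + [(-0.2)(0.2) + (-0.2)(0.3)]Cov(F_1,F_2)
= -0.06·1.56 + -0.04·0.64 + -0.1·-0.5 = -0.0692

-0.069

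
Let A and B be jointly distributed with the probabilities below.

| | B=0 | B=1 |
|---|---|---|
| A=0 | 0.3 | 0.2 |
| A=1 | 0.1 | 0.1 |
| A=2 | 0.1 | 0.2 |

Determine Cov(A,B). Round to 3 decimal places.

0.100

E[A] = 0.8,  E[B] = 0.5
E[AB] = 0.5
Cov(A,B) = E[AB] − E[A]E[B] = 0.5 − (0.8)(0.5) = 0.1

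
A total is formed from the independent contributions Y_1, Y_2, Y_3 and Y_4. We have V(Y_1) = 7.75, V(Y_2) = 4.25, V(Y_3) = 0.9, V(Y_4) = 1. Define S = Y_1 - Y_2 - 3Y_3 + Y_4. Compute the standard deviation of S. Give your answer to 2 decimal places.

4.59

By independence, V(S) = (1)²V(Y_1) + (-1)²V(Y_2) + (-3)²V(Y_3) + (1)²V(Y_4)
= (1)²·7.75 + (-1)²·4.25 + (-3)²·0.9 + (1)²·1 = 21.1
SD(S) = √21.1 ≈ 4.59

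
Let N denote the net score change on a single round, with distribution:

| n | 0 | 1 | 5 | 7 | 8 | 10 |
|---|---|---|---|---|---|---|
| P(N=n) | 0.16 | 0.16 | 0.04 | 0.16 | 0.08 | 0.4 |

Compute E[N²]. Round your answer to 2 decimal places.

54.12

E[N²] = (0)²(0.16) + (1)²(0.16) + (5)²(0.04) + (7)²(0.16) + (8)²(0.08) + (10)²(0.4) = 54.12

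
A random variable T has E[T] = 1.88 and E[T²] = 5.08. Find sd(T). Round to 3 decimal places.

1.243

Var(T) = 5.08 − (1.88)² = 1.5456
sd(T) = √1.5456 ≈ 1.243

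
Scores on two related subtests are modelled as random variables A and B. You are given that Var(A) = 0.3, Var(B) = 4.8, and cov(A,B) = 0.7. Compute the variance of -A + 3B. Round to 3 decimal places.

Var(-A + 3B) = (-1)²·Var(A) + (3)²·Var(B) + 2·(-1)·(3)·cov(A,B)
= 1·0.3 + 9·4.8 + -6·0.7 = 39.3

39.300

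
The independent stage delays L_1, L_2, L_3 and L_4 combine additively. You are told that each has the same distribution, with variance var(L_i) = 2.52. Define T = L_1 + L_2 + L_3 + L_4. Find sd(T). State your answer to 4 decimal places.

3.1749

By independence, var(T) = (1)²var(L_1) + (1)²var(L_2) + (1)²var(L_3) + (1)²var(L_4)
= (1)²·2.52 + (1)²·2.52 + (1)²·2.52 + (1)²·2.52 = 10.08
sd(T) = √10.08 ≈ 3.1749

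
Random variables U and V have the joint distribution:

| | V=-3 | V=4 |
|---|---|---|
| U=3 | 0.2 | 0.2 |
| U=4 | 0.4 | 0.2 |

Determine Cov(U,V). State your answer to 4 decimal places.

-0.2800

E[U] = 3.6,  E[V] = -0.2
E[UV] = -1
Cov(U,V) = E[UV] − E[U]E[V] = -1 − (3.6)(-0.2) = -0.28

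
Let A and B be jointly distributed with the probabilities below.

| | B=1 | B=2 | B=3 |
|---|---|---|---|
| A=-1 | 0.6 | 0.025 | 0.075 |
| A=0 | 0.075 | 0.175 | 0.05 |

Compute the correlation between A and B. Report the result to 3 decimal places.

E[A] = -0.7,  E[B] = 1.45
E[AB] = -0.875
cov(A,B) = E[AB] − E[A]E[B] = -0.875 − (-0.7)(1.45) = 0.14
Var(A) = 0.21,  Var(B) = 0.4975
ρ = 0.14 / √(0.21·0.4975) ≈ 0.433

0.433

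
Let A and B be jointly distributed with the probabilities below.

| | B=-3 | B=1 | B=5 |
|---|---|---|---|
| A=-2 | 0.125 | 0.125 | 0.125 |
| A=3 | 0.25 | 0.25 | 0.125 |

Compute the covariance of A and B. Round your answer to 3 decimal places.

-0.938

E[A] = 1.125,  E[B] = 0.5
E[AB] = -0.375
cov(A,B) = E[AB] − E[A]E[B] = -0.375 − (1.125)(0.5) = -0.9375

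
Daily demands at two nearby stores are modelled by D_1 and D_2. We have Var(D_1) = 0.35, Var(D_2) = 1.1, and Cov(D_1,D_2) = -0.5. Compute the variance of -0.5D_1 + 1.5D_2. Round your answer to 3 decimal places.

3.313

Var(-0.5D_1 + 1.5D_2) = (-0.5)²·Var(D_1) + (1.5)²·Var(D_2) + 2·(-0.5)·(1.5)·Cov(D_1,D_2)
= 0.25·0.35 + 2.25·1.1 + -1.5·-0.5 = 3.3125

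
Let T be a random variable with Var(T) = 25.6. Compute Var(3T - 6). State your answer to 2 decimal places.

Var(3T - 6) = (3)²·Var(T) = 9·25.6 = 230.4

230.40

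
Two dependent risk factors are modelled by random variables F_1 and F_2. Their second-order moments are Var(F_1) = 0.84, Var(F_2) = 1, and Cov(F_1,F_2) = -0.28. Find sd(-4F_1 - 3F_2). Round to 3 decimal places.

Var(-4F_1 - 3F_2) = (-4)²·Var(F_1) + (-3)²·Var(F_2) + 2·(-4)·(-3)·Cov(F_1,F_2)
= 16·0.84 + 9·1 + 24·-0.28 = 15.72
sd(-4F_1 - 3F_2) = √15.72 ≈ 3.965

3.965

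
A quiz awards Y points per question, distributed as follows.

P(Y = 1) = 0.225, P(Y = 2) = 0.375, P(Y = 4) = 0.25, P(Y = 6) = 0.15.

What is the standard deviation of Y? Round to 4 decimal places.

1.6910

E[Y] = (1)(0.225) + (2)(0.375) + (4)(0.25) + (6)(0.15) = 2.875
E[Y²] = (1)²(0.225) + (2)²(0.375) + (4)²(0.25) + (6)²(0.15) = 11.125
V(Y) = E[Y²] − (E[Y])² = 11.125 − (2.875)² = 2.859375
sd(Y) = √2.859375 ≈ 1.6910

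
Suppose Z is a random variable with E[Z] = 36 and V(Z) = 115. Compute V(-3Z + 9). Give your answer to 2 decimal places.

1035.00

V(-3Z + 9) = (-3)²·V(Z) = 9·115 = 1035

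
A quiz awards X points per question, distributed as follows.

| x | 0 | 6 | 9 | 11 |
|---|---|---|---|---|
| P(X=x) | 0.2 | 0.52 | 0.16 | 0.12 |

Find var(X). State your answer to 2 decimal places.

11.63

E[X] = (0)(0.2) + (6)(0.52) + (9)(0.16) + (11)(0.12) = 5.88
E[X²] = (0)²(0.2) + (6)²(0.52) + (9)²(0.16) + (11)²(0.12) = 46.2
var(X) = E[X²] − (E[X])² = 46.2 − (5.88)² = 11.6256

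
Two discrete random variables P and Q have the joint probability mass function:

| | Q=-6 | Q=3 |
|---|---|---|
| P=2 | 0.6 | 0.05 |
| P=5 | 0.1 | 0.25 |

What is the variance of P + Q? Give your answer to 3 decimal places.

26.888

E[P] = 3.05,  E[Q] = -3.3,  E[PQ] = -6.15
V(P) = 11.35 − (3.05)² = 2.0475;  V(Q) = 27.9 − (-3.3)² = 17.01
Cov(P,Q) = -6.15 − (3.05)(-3.3) = 3.915
V(P + Q) = (1)²·2.0475 + (1)²·17.01 + 2·(1)·(1)·3.915 = 26.8875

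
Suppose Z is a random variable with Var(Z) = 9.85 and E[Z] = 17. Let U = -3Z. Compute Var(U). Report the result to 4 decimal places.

Var(-3Z) = (-3)²·Var(Z) = 9·9.85 = 88.65

88.6500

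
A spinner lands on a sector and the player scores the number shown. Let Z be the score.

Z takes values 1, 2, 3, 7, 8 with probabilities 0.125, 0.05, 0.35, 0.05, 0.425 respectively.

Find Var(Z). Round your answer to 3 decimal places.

E[Z] = (1)(0.125) + (2)(0.05) + (3)(0.35) + (7)(0.05) + (8)(0.425) = 5.025
E[Z²] = (1)²(0.125) + (2)²(0.05) + (3)²(0.35) + (7)²(0.05) + (8)²(0.425) = 33.125
Var(Z) = E[Z²] − (E[Z])² = 33.125 − (5.025)² = 7.874375

7.874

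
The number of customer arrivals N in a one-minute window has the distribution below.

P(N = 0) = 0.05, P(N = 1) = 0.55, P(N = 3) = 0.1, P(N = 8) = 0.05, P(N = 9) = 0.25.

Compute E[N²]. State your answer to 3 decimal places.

E[N²] = (0)²(0.05) + (1)²(0.55) + (3)²(0.1) + (8)²(0.05) + (9)²(0.25) = 24.9

24.900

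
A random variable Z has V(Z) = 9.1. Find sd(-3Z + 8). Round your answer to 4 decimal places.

V(-3Z + 8) = (-3)²·9.1 = 81.9
sd(-3Z + 8) = √81.9 ≈ 9.0499

9.0499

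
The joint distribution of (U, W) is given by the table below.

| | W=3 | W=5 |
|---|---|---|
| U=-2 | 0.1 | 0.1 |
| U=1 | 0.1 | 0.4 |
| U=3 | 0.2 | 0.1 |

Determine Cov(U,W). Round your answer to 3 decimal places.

E[U] = 1,  E[W] = 4.2
E[UW] = 4
Cov(U,W) = E[UW] − E[U]E[W] = 4 − (1)(4.2) = -0.2

-0.200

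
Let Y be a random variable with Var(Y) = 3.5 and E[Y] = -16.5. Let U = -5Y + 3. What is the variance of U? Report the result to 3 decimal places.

87.500

Var(-5Y + 3) = (-5)²·Var(Y) = 25·3.5 = 87.5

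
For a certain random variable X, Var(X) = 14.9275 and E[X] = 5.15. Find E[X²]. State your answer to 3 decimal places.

E[X²] = Var(X) + (E[X])² = 14.9275 + (5.15)² = 41.45

41.450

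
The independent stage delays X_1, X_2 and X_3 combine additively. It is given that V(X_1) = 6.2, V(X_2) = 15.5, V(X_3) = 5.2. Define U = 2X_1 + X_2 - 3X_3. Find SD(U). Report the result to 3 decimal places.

9.333

By independence, V(U) = (2)²V(X_1) + (1)²V(X_2) + (-3)²V(X_3)
= (2)²·6.2 + (1)²·15.5 + (-3)²·5.2 = 87.1
SD(U) = √87.1 ≈ 9.333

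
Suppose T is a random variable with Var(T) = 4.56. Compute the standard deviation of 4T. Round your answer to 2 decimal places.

8.54

Var(4T) = (4)²·4.56 = 72.96
SD(4T) = √72.96 ≈ 8.54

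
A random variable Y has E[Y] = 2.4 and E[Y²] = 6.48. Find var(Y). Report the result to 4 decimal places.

var(Y) = 6.48 − (2.4)² = 0.72

0.7200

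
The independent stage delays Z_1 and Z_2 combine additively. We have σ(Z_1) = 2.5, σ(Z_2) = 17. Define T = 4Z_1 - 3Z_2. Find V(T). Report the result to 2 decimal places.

V(Z_1) = 6.25, V(Z_2) = 289
By independence, V(T) = (4)²V(Z_1) + (-3)²V(Z_2)
= (4)²·6.25 + (-3)²·289 = 2701

2701.00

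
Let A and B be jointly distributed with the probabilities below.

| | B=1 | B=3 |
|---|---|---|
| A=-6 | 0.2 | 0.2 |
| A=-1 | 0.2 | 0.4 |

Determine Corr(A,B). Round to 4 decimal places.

E[A] = -3,  E[B] = 2.2
E[AB] = -6.2
cov(A,B) = E[AB] − E[A]E[B] = -6.2 − (-3)(2.2) = 0.4
V(A) = 6,  V(B) = 0.96
ρ = 0.4 / √(6·0.96) ≈ 0.1667

0.1667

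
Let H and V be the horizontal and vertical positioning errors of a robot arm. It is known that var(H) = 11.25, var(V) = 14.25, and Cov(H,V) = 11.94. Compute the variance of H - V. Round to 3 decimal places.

1.620

var(H - V) = (1)²·var(H) + (-1)²·var(V) + 2·(1)·(-1)·Cov(H,V)
= 1·11.25 + 1·14.25 + -2·11.94 = 1.62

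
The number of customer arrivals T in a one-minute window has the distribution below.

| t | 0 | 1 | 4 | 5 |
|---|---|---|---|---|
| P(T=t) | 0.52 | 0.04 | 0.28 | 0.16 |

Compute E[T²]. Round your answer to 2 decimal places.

E[T²] = (0)²(0.52) + (1)²(0.04) + (4)²(0.28) + (5)²(0.16) = 8.52

8.52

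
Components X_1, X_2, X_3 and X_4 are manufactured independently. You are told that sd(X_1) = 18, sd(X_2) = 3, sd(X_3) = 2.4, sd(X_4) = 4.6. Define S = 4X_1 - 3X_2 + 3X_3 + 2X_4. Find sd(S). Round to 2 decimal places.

73.49

V(X_1) = 324, V(X_2) = 9, V(X_3) = 5.76, V(X_4) = 21.16
By independence, V(S) = (4)²V(X_1) + (-3)²V(X_2) + (3)²V(X_3) + (2)²V(X_4)
= (4)²·324 + (-3)²·9 + (3)²·5.76 + (2)²·21.16 = 5401.48
sd(S) = √5401.48 ≈ 73.49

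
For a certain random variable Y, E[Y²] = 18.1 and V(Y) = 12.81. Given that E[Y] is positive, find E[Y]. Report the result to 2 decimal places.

2.30

(E[Y])² = E[Y²] − V(Y) = 18.1 − 12.81 = 5.29
E[Y] = √5.29 = 2.3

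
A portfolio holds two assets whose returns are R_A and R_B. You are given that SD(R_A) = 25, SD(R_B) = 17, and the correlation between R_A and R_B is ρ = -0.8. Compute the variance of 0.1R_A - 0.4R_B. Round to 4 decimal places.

79.6900

Var(R_A) = (25)² = 625;  Var(R_B) = (17)² = 289
Cov(R_A,R_B) = ρ·SD(R_A)·SD(R_B) = -0.8·25·17 = -340
Var(0.1R_A - 0.4R_B) = (0.1)²·Var(R_A) + (-0.4)²·Var(R_B) + 2·(0.1)·(-0.4)·Cov(R_A,R_B)
= 0.01·625 + 0.16·289 + -0.08·-340 = 79.69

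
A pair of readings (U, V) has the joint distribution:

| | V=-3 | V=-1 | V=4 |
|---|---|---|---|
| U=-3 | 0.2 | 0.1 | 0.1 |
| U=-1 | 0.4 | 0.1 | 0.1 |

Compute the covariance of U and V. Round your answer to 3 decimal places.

E[U] = -1.8,  E[V] = -1.2
E[UV] = 1.8
cov(U,V) = E[UV] − E[U]E[V] = 1.8 − (-1.8)(-1.2) = -0.36

-0.360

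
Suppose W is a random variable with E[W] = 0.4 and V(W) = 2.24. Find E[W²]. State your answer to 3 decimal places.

2.400

E[W²] = V(W) + (E[W])² = 2.24 + (0.4)² = 2.4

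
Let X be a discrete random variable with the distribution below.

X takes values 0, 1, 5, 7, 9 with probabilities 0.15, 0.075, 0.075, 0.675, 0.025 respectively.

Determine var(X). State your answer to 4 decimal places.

E[X] = (0)(0.15) + (1)(0.075) + (5)(0.075) + (7)(0.675) + (9)(0.025) = 5.4
E[X²] = (0)²(0.15) + (1)²(0.075) + (5)²(0.075) + (7)²(0.675) + (9)²(0.025) = 37.05
var(X) = E[X²] − (E[X])² = 37.05 − (5.4)² = 7.89

7.8900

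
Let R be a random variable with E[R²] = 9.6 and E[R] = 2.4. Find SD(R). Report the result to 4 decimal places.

Var(R) = 9.6 − (2.4)² = 3.84
SD(R) = √3.84 ≈ 1.9596

1.9596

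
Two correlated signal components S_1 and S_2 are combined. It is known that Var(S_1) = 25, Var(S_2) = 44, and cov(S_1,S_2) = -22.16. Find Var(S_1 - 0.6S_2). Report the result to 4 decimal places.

67.4320

Var(S_1 - 0.6S_2) = (1)²·Var(S_1) + (-0.6)²·Var(S_2) + 2·(1)·(-0.6)·cov(S_1,S_2)
= 1·25 + 0.36·44 + -1.2·-22.16 = 67.432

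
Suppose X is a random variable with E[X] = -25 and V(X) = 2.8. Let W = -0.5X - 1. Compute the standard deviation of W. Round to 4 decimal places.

0.8367

V(-0.5X - 1) = (-0.5)²·2.8 = 0.7
sd(W) = √0.7 ≈ 0.8367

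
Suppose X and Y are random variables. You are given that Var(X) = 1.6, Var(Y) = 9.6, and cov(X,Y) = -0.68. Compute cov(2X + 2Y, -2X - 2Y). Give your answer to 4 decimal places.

cov(2X + 2Y, -2X - 2Y) = (2)(-2)Var(X) + (2)(-2)Var(Y) + [(2)(-2) + (2)(-2)]cov(X,Y)
= -4·1.6 + -4·9.6 + -8·-0.68 = -39.36

-39.3600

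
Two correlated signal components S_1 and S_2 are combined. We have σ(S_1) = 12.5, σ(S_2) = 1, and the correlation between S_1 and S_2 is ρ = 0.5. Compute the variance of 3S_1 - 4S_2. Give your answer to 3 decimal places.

V(S_1) = (12.5)² = 156.25;  V(S_2) = (1)² = 1
Cov(S_1,S_2) = ρ·σ(S_1)·σ(S_2) = 0.5·12.5·1 = 6.25
V(3S_1 - 4S_2) = (3)²·V(S_1) + (-4)²·V(S_2) + 2·(3)·(-4)·Cov(S_1,S_2)
= 9·156.25 + 16·1 + -24·6.25 = 1272.25

1272.250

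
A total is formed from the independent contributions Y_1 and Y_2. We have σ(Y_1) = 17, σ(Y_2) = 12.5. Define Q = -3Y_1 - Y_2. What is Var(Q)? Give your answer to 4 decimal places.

Var(Y_1) = 289, Var(Y_2) = 156.25
By independence, Var(Q) = (-3)²Var(Y_1) + (-1)²Var(Y_2)
= (-3)²·289 + (-1)²·156.25 = 2757.25

2757.2500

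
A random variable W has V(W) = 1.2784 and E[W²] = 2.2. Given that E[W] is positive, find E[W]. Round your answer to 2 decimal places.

(E[W])² = E[W²] − V(W) = 2.2 − 1.2784 = 0.9216
E[W] = √0.9216 = 0.96

0.96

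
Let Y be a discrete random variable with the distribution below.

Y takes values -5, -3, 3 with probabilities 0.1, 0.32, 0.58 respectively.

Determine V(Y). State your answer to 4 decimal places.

E[Y] = (-5)(0.1) + (-3)(0.32) + (3)(0.58) = 0.28
E[Y²] = (-5)²(0.1) + (-3)²(0.32) + (3)²(0.58) = 10.6
V(Y) = E[Y²] − (E[Y])² = 10.6 − (0.28)² = 10.5216

10.5216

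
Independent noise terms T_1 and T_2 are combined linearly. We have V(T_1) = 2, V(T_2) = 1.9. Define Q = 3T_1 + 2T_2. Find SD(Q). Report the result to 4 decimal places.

5.0596

By independence, V(Q) = (3)²V(T_1) + (2)²V(T_2)
= (3)²·2 + (2)²·1.9 = 25.6
SD(Q) = √25.6 ≈ 5.0596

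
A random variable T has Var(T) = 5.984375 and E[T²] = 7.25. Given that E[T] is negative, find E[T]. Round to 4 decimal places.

(E[T])² = E[T²] − Var(T) = 7.25 − 5.984375 = 1.265625
E[T] = −√1.265625 = -1.125

-1.1250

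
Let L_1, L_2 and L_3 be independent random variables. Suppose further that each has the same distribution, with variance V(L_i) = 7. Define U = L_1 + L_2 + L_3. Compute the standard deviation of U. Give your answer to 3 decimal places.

4.583

By independence, V(U) = (1)²V(L_1) + (1)²V(L_2) + (1)²V(L_3)
= (1)²·7 + (1)²·7 + (1)²·7 = 21
SD(U) = √21 ≈ 4.583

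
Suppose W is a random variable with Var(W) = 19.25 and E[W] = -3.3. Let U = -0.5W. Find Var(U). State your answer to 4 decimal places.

4.8125

Var(-0.5W) = (-0.5)²·Var(W) = 0.25·19.25 = 4.8125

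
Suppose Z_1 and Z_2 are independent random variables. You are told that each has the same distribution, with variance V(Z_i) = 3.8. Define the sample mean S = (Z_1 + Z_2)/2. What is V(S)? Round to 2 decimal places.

1.90

By independence, V(S) = (0.5)²V(Z_1) + (0.5)²V(Z_2)
= (0.5)²·3.8 + (0.5)²·3.8 = 1.9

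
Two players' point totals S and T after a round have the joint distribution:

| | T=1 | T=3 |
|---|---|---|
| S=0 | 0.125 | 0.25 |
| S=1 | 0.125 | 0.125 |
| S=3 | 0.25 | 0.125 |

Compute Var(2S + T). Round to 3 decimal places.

E[S] = 1.375,  E[T] = 2,  E[ST] = 2.375
Var(S) = 3.625 − (1.375)² = 1.734375;  Var(T) = 5 − (2)² = 1
Cov(S,T) = 2.375 − (1.375)(2) = -0.375
Var(2S + T) = (2)²·1.734375 + (1)²·1 + 2·(2)·(1)·-0.375 = 6.4375

6.438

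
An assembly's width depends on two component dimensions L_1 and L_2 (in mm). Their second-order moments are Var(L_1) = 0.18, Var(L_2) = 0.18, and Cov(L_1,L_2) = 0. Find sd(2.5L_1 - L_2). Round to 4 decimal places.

Var(2.5L_1 - L_2) = (2.5)²·Var(L_1) + (-1)²·Var(L_2) + 2·(2.5)·(-1)·Cov(L_1,L_2)
= 6.25·0.18 + 1·0.18 + -5·0 = 1.305
sd(2.5L_1 - L_2) = √1.305 ≈ 1.1424

1.1424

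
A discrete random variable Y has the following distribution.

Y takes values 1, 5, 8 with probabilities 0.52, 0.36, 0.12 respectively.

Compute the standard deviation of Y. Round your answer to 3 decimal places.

E[Y] = (1)(0.52) + (5)(0.36) + (8)(0.12) = 3.28
E[Y²] = (1)²(0.52) + (5)²(0.36) + (8)²(0.12) = 17.2
var(Y) = E[Y²] − (E[Y])² = 17.2 − (3.28)² = 6.4416
sd(Y) = √6.4416 ≈ 2.538

2.538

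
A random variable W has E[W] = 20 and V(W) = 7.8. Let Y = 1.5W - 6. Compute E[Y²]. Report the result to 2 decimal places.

593.55

E[1.5W - 6] = 1.5·20 − 6 = 24
V(1.5W - 6) = (1.5)²·7.8 = 17.55
E[Y²] = V(Y) + (E[Y])² = 17.55 + (24)² = 593.55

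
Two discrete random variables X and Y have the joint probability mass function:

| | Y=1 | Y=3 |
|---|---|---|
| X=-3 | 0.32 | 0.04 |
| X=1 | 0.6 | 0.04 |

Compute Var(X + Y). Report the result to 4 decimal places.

3.8016

E[X] = -0.44,  E[Y] = 1.16,  E[XY] = -0.6
Var(X) = 3.88 − (-0.44)² = 3.6864;  Var(Y) = 1.64 − (1.16)² = 0.2944
cov(X,Y) = -0.6 − (-0.44)(1.16) = -0.0896
Var(X + Y) = (1)²·3.6864 + (1)²·0.2944 + 2·(1)·(1)·-0.0896 = 3.8016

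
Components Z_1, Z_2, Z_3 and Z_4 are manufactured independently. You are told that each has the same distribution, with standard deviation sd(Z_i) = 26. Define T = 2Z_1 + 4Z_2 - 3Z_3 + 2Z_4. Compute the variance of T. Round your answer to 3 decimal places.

var(Z_i) = (26)² = 676
By independence, var(T) = (2)²var(Z_1) + (4)²var(Z_2) + (-3)²var(Z_3) + (2)²var(Z_4)
= (2)²·676 + (4)²·676 + (-3)²·676 + (2)²·676 = 22308

22308.000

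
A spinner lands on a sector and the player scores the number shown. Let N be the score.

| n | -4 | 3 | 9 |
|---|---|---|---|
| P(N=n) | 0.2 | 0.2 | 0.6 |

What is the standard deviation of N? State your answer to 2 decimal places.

5.15

E[N] = (-4)(0.2) + (3)(0.2) + (9)(0.6) = 5.2
E[N²] = (-4)²(0.2) + (3)²(0.2) + (9)²(0.6) = 53.6
Var(N) = E[N²] − (E[N])² = 53.6 − (5.2)² = 26.56
σ(N) = √26.56 ≈ 5.15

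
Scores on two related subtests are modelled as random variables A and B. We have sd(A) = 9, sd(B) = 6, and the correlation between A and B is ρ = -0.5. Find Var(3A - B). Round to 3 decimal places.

Var(A) = (9)² = 81;  Var(B) = (6)² = 36
Cov(A,B) = ρ·sd(A)·sd(B) = -0.5·9·6 = -27
Var(3A - B) = (3)²·Var(A) + (-1)²·Var(B) + 2·(3)·(-1)·Cov(A,B)
= 9·81 + 1·36 + -6·-27 = 927

927.000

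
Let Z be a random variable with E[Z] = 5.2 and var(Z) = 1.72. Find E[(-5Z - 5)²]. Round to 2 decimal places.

1004.00

E[-5Z - 5] = -5·5.2 − 5 = -31
var(-5Z - 5) = (-5)²·1.72 = 43
E[(-5Z - 5)²] = var((-5Z - 5)) + (E[(-5Z - 5)])² = 43 + (-31)² = 1004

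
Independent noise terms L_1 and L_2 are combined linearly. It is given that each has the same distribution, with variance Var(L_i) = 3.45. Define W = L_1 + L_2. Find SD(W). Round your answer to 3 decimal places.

2.627

By independence, Var(W) = (1)²Var(L_1) + (1)²Var(L_2)
= (1)²·3.45 + (1)²·3.45 = 6.9
SD(W) = √6.9 ≈ 2.627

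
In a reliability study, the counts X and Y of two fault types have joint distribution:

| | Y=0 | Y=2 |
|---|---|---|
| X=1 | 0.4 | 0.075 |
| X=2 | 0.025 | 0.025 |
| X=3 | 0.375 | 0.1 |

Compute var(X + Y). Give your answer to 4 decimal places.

E[X] = 2,  E[Y] = 0.4,  E[XY] = 0.85
var(X) = 4.95 − (2)² = 0.95;  var(Y) = 0.8 − (0.4)² = 0.64
Cov(X,Y) = 0.85 − (2)(0.4) = 0.05
var(X + Y) = (1)²·0.95 + (1)²·0.64 + 2·(1)·(1)·0.05 = 1.69

1.6900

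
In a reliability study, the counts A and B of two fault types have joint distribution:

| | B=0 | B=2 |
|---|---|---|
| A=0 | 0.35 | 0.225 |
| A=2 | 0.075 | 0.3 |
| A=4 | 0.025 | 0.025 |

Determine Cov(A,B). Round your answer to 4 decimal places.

E[A] = 0.95,  E[B] = 1.1
E[AB] = 1.4
Cov(A,B) = E[AB] − E[A]E[B] = 1.4 − (0.95)(1.1) = 0.355

0.3550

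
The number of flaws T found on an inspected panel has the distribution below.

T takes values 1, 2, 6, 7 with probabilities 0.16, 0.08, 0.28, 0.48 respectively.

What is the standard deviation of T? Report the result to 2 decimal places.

E[T] = (1)(0.16) + (2)(0.08) + (6)(0.28) + (7)(0.48) = 5.36
E[T²] = (1)²(0.16) + (2)²(0.08) + (6)²(0.28) + (7)²(0.48) = 34.08
V(T) = E[T²] − (E[T])² = 34.08 − (5.36)² = 5.3504
SD(T) = √5.3504 ≈ 2.31

2.31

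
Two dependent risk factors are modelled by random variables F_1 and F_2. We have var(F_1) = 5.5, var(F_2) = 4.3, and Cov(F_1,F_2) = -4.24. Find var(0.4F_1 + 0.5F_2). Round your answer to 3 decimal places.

0.259

var(0.4F_1 + 0.5F_2) = (0.4)²·var(F_1) + (0.5)²·var(F_2) + 2·(0.4)·(0.5)·Cov(F_1,F_2)
= 0.16·5.5 + 0.25·4.3 + 0.4·-4.24 = 0.259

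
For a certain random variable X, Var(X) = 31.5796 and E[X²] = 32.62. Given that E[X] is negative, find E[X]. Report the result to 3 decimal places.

-1.020

(E[X])² = E[X²] − Var(X) = 32.62 − 31.5796 = 1.0404
E[X] = −√1.0404 = -1.02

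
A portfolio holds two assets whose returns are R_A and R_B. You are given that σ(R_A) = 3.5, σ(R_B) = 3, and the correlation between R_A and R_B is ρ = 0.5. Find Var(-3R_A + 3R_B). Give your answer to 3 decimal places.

Var(R_A) = (3.5)² = 12.25;  Var(R_B) = (3)² = 9
Cov(R_A,R_B) = ρ·σ(R_A)·σ(R_B) = 0.5·3.5·3 = 5.25
Var(-3R_A + 3R_B) = (-3)²·Var(R_A) + (3)²·Var(R_B) + 2·(-3)·(3)·Cov(R_A,R_B)
= 9·12.25 + 9·9 + -18·5.25 = 96.75

96.750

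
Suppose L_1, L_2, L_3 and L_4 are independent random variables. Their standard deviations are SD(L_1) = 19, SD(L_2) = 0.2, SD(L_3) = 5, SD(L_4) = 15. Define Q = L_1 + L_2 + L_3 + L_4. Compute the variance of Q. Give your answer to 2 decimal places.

611.04

V(L_1) = 361, V(L_2) = 0.04, V(L_3) = 25, V(L_4) = 225
By independence, V(Q) = (1)²V(L_1) + (1)²V(L_2) + (1)²V(L_3) + (1)²V(L_4)
= (1)²·361 + (1)²·0.04 + (1)²·25 + (1)²·225 = 611.04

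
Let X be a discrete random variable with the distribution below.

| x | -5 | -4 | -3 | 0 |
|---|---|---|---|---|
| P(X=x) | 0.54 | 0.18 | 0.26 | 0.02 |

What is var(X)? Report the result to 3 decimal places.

1.080

E[X] = (-5)(0.54) + (-4)(0.18) + (-3)(0.26) + (0)(0.02) = -4.2
E[X²] = (-5)²(0.54) + (-4)²(0.18) + (-3)²(0.26) + (0)²(0.02) = 18.72
var(X) = E[X²] − (E[X])² = 18.72 − (-4.2)² = 1.08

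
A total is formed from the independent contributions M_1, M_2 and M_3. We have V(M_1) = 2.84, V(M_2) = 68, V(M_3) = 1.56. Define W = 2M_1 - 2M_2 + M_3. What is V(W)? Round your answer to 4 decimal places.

By independence, V(W) = (2)²V(M_1) + (-2)²V(M_2) + (1)²V(M_3)
= (2)²·2.84 + (-2)²·68 + (1)²·1.56 = 284.92

284.9200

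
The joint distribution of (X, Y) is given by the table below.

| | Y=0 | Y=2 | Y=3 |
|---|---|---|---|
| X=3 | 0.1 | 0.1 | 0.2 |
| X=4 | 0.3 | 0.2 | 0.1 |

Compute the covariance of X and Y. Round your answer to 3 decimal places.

-0.200

E[X] = 3.6,  E[Y] = 1.5
E[XY] = 5.2
Cov(X,Y) = E[XY] − E[X]E[Y] = 5.2 − (3.6)(1.5) = -0.2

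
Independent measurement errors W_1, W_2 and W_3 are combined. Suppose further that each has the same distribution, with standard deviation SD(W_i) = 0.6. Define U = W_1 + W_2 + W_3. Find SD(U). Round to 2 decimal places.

1.04

V(W_i) = (0.6)² = 0.36
By independence, V(U) = (1)²V(W_1) + (1)²V(W_2) + (1)²V(W_3)
= (1)²·0.36 + (1)²·0.36 + (1)²·0.36 = 1.08
SD(U) = √1.08 ≈ 1.04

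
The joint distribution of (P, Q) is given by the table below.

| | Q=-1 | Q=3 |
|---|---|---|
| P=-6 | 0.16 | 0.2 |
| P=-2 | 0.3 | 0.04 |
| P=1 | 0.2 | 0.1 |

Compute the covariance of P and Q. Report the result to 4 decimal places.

E[P] = -2.54,  E[Q] = 0.36
E[PQ] = -2.18
Cov(P,Q) = E[PQ] − E[P]E[Q] = -2.18 − (-2.54)(0.36) = -1.2656

-1.2656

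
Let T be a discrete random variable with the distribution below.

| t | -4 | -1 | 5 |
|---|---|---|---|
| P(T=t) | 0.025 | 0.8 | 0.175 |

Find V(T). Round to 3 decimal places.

5.574

E[T] = (-4)(0.025) + (-1)(0.8) + (5)(0.175) = -0.025
E[T²] = (-4)²(0.025) + (-1)²(0.8) + (5)²(0.175) = 5.575
V(T) = E[T²] − (E[T])² = 5.575 − (-0.025)² = 5.574375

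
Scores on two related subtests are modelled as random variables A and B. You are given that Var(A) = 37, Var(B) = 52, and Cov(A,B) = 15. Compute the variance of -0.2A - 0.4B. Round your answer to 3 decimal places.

Var(-0.2A - 0.4B) = (-0.2)²·Var(A) + (-0.4)²·Var(B) + 2·(-0.2)·(-0.4)·Cov(A,B)
= 0.04·37 + 0.16·52 + 0.16·15 = 12.2

12.200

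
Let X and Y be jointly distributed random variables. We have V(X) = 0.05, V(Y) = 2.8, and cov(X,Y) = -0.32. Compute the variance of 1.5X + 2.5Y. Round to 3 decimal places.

V(1.5X + 2.5Y) = (1.5)²·V(X) + (2.5)²·V(Y) + 2·(1.5)·(2.5)·cov(X,Y)
= 2.25·0.05 + 6.25·2.8 + 7.5·-0.32 = 15.2125

15.213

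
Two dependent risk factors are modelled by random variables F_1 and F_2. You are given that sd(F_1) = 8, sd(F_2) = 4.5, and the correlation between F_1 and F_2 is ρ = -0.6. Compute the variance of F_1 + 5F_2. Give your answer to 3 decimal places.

Var(F_1) = (8)² = 64;  Var(F_2) = (4.5)² = 20.25
cov(F_1,F_2) = ρ·sd(F_1)·sd(F_2) = -0.6·8·4.5 = -21.6
Var(F_1 + 5F_2) = (1)²·Var(F_1) + (5)²·Var(F_2) + 2·(1)·(5)·cov(F_1,F_2)
= 1·64 + 25·20.25 + 10·-21.6 = 354.25

354.250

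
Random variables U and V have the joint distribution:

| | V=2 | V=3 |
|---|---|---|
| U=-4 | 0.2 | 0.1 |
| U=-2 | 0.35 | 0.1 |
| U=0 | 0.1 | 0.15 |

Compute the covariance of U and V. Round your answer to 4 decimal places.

E[U] = -2.1,  E[V] = 2.35
E[UV] = -4.8
Cov(U,V) = E[UV] − E[U]E[V] = -4.8 − (-2.1)(2.35) = 0.135

0.1350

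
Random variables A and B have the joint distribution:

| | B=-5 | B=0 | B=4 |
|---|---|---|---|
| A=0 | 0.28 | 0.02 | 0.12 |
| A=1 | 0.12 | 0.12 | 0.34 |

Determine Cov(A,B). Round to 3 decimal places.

0.853

E[A] = 0.58,  E[B] = -0.16
E[AB] = 0.76
Cov(A,B) = E[AB] − E[A]E[B] = 0.76 − (0.58)(-0.16) = 0.8528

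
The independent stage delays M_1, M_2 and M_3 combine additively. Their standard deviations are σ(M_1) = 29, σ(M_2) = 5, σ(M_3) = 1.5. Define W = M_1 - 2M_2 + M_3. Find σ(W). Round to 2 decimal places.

V(M_1) = 841, V(M_2) = 25, V(M_3) = 2.25
By independence, V(W) = (1)²V(M_1) + (-2)²V(M_2) + (1)²V(M_3)
= (1)²·841 + (-2)²·25 + (1)²·2.25 = 943.25
σ(W) = √943.25 ≈ 30.71

30.71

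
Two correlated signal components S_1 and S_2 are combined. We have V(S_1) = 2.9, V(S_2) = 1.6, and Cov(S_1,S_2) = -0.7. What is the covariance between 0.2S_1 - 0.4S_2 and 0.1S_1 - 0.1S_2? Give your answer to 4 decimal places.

0.1640

Cov(0.2S_1 - 0.4S_2, 0.1S_1 - 0.1S_2) = (0.2)(0.1)V(S_1) + (-0.4)(-0.1)V(S_2) + [(0.2)(-0.1) + (-0.4)(0.1)]Cov(S_1,S_2)
= 0.02·2.9 + 0.04·1.6 + -0.06·-0.7 = 0.164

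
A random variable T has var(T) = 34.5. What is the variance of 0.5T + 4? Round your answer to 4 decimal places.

8.6250

var(0.5T + 4) = (0.5)²·var(T) = 0.25·34.5 = 8.625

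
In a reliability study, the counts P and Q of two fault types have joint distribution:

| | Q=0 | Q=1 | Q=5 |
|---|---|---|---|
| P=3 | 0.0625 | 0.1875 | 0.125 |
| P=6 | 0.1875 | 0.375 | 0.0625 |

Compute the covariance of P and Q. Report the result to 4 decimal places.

-0.7500

E[P] = 4.875,  E[Q] = 1.5
E[PQ] = 6.5625
Cov(P,Q) = E[PQ] − E[P]E[Q] = 6.5625 − (4.875)(1.5) = -0.75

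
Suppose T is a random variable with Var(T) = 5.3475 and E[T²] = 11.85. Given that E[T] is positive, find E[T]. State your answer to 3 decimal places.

(E[T])² = E[T²] − Var(T) = 11.85 − 5.3475 = 6.5025
E[T] = √6.5025 = 2.55

2.550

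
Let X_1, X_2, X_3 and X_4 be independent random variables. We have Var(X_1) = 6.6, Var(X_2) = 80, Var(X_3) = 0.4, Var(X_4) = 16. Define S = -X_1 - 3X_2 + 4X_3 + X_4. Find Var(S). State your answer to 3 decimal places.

749.000

By independence, Var(S) = (-1)²Var(X_1) + (-3)²Var(X_2) + (4)²Var(X_3) + (1)²Var(X_4)
= (-1)²·6.6 + (-3)²·80 + (4)²·0.4 + (1)²·16 = 749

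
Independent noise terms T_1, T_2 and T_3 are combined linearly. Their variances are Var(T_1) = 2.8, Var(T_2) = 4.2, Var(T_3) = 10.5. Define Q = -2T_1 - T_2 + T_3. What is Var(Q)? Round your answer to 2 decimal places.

25.90

By independence, Var(Q) = (-2)²Var(T_1) + (-1)²Var(T_2) + (1)²Var(T_3)
= (-2)²·2.8 + (-1)²·4.2 + (1)²·10.5 = 25.9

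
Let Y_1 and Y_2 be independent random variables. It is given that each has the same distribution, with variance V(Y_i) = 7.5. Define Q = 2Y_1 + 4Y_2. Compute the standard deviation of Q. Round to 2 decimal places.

12.25

By independence, V(Q) = (2)²V(Y_1) + (4)²V(Y_2)
= (2)²·7.5 + (4)²·7.5 = 150
SD(Q) = √150 ≈ 12.25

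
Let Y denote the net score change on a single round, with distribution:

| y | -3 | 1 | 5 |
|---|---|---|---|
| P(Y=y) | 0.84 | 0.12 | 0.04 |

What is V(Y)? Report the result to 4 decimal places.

E[Y] = (-3)(0.84) + (1)(0.12) + (5)(0.04) = -2.2
E[Y²] = (-3)²(0.84) + (1)²(0.12) + (5)²(0.04) = 8.68
V(Y) = E[Y²] − (E[Y])² = 8.68 − (-2.2)² = 3.84

3.8400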